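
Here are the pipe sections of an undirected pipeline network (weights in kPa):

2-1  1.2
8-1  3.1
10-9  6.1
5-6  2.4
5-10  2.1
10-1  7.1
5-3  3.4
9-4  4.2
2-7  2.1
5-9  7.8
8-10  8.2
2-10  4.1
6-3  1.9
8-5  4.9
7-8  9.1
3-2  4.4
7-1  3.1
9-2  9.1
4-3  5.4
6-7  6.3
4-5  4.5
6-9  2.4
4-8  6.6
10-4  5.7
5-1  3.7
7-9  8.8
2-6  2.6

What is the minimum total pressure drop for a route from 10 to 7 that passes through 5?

8.9 kPa

Best 10 to 5: 10–5 costing 2.1
Shortest 5→7: 5–1–7 = 6.8
Total via 5: 2.1 + 6.8 = 8.9 kPa.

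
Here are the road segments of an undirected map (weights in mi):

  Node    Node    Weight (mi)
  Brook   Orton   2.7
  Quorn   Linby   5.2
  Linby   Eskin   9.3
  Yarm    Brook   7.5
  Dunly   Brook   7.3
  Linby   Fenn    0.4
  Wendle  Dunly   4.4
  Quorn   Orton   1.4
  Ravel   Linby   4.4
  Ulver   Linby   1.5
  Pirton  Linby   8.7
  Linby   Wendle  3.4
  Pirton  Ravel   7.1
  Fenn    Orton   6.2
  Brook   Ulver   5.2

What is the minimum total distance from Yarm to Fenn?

14.6 mi

Enumerating some paths:
Yarm–Brook–Ulver–Linby–Fenn: 7.5+5.2+1.5+0.4 = 14.6
Yarm–Brook–Orton–Quorn–Linby–Fenn: 7.5+2.7+1.4+5.2+0.4 = 17.2
Yarm–Brook–Orton–Fenn: 7.5+2.7+6.2 = 16.4
The minimum is 14.6 mi via Yarm–Brook–Ulver–Linby–Fenn.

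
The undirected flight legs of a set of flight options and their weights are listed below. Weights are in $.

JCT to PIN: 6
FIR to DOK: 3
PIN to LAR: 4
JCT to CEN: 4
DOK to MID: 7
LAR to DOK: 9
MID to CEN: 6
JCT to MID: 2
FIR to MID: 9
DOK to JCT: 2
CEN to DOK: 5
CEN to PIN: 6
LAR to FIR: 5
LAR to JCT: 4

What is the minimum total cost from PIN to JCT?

Running Dijkstra from PIN:
PIN: 0
LAR: 4  (via PIN)
CEN: 6  (via PIN)
JCT: 6  (via PIN)
Shortest route: PIN–JCT = $6.

$6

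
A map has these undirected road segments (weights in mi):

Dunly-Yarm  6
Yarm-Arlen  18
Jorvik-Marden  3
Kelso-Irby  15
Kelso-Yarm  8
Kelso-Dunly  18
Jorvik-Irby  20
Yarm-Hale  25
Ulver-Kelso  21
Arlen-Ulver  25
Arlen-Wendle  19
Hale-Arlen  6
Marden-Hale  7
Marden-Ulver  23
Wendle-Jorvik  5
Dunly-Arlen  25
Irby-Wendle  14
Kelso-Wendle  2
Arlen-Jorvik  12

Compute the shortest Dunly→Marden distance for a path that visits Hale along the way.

37 mi

Best Dunly to Hale: Dunly–Yarm–Arlen–Hale costing 30
Shortest Hale→Marden: Hale–Marden = 7
Total via Hale: 30 + 7 = 37 mi.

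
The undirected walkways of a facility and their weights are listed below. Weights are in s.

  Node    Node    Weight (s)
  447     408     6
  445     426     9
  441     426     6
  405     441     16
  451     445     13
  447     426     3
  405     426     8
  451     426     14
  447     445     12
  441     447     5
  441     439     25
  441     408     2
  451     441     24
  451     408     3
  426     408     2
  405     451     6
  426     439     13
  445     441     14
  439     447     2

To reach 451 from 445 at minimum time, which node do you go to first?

451

Compare a few routes:
445 → 426 → 408 → 451: 9+2+3 = 14
445 → 451: 13 = 13
Cheapest is 445 → 451 at 13 s.
So from 445 the first move is to 451.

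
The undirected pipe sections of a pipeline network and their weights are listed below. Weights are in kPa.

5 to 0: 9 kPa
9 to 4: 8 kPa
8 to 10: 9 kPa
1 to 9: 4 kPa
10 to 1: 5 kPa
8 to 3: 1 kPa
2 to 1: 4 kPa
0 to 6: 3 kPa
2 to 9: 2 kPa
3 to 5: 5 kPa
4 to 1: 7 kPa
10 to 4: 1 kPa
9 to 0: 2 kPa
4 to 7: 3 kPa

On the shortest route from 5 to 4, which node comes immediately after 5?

Candidate routes:
5 → 0 → 9 → 1 → 10 → 4: 9+2+4+5+1 = 21
5 → 0 → 9 → 1 → 4: 9+2+4+7 = 22
5 → 0 → 9 → 4: 9+2+8 = 19
5 → 3 → 8 → 10 → 4: 5+1+9+1 = 16
The minimum is 16 kPa via 5 → 3 → 8 → 10 → 4.
So from 5 the first move is to 3.

3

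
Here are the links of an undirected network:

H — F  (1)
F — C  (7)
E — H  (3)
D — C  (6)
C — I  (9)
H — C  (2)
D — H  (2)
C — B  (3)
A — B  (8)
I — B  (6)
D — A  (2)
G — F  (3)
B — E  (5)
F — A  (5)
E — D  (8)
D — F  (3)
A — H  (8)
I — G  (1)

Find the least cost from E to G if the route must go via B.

12

Best E to B: E–B costing 5
Shortest B→G: B–I–G = 7
Total via B: 5 + 7 = 12.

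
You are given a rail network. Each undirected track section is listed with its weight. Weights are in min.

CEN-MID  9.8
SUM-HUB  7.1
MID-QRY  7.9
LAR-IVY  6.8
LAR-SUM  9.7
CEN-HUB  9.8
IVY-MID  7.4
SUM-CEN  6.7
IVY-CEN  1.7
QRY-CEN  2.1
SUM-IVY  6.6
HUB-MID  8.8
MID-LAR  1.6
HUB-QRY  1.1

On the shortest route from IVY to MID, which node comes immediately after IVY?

MID

Enumerating some paths:
IVY - MID: 7.4 = 7.4
IVY - CEN - QRY - MID: 1.7+2.1+7.9 = 11.7
IVY - LAR - MID: 6.8+1.6 = 8.4
IVY - CEN - MID: 1.7+9.8 = 11.5
Cheapest is IVY - MID at 7.4 min.
So from IVY the first move is to MID.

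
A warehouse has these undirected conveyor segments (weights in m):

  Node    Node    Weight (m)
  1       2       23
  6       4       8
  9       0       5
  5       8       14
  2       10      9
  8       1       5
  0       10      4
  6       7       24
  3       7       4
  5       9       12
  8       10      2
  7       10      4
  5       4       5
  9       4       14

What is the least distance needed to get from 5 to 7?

20 m

Settle nodes by increasing distance from 5:
5: 0
4: 5  (via 5)
9: 12  (via 5)
6: 13  (via 4)
8: 14  (via 5)
10: 16  (via 8)
0: 17  (via 9)
1: 19  (via 8)
7: 20  (via 10)
Shortest route: 5 → 8 → 10 → 7 = 20 m.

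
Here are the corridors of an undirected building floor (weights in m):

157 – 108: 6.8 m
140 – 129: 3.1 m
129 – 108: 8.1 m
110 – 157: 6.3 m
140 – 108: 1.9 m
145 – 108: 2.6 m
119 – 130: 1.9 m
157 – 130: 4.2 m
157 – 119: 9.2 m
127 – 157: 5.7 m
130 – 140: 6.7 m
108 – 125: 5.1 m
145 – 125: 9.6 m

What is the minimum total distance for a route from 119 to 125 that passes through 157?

18 m

Best 119 to 157: 119 → 130 → 157 costing 6.1
Shortest 157→125: 157 → 108 → 125 = 11.9
Total via 157: 6.1 + 11.9 = 18 m.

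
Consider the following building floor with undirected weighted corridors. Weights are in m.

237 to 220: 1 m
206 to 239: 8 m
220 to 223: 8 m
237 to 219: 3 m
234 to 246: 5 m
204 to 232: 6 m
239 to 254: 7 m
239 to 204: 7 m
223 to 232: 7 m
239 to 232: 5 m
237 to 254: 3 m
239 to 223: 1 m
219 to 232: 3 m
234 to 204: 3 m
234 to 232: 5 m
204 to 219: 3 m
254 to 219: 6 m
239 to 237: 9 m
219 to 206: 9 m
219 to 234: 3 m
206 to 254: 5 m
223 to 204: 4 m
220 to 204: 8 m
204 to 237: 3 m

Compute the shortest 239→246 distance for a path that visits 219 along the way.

Best 239 to 219: 239 → 223 → 204 → 219 costing 8
Shortest 219→246: 219 → 234 → 246 = 8
Total via 219: 8 + 8 = 16 m.

16 m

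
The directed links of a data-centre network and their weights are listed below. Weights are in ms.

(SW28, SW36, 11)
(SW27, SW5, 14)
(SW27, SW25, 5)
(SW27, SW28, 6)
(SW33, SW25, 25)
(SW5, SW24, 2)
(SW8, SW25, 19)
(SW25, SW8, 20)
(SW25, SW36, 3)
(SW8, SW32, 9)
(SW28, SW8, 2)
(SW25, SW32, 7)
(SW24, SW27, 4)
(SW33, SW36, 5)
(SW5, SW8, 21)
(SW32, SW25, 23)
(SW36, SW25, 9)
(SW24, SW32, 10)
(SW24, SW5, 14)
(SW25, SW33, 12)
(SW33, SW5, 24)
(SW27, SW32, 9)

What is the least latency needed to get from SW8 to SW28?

67 ms

Candidate routes:
SW8 - SW32 - SW25 - SW33 - SW5 - SW24 - SW27 - SW28: 9+23+12+24+2+4+6 = 80
SW8 - SW25 - SW33 - SW5 - SW24 - SW27 - SW28: 19+12+24+2+4+6 = 67
The minimum is 67 ms via SW8 - SW25 - SW33 - SW5 - SW24 - SW27 - SW28.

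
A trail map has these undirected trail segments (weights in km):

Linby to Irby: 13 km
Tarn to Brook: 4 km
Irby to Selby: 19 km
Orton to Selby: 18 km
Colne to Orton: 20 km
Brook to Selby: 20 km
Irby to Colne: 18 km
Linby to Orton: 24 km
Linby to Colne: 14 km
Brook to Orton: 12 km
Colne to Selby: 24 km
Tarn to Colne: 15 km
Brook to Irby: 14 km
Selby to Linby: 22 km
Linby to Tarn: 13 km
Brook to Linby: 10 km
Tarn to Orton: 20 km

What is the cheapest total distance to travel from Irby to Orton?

26 km

Running Dijkstra from Irby:
Irby: 0
Linby: 13  (via Irby)
Brook: 14  (via Irby)
Colne: 18  (via Irby)
Tarn: 18  (via Brook)
Selby: 19  (via Irby)
Orton: 26  (via Brook)
Shortest route: Irby–Brook–Orton = 26 km.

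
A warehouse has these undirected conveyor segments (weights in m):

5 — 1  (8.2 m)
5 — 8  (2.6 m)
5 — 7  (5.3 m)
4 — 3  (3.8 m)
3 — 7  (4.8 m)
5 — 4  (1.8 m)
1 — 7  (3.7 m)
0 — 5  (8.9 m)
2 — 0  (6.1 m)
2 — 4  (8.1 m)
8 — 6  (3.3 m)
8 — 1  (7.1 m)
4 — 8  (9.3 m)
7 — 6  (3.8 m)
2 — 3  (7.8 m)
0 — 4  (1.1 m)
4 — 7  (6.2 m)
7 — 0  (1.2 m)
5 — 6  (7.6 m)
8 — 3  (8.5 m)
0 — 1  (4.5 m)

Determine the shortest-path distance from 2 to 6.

Candidate routes:
2 → 0 → 7 → 6: 6.1+1.2+3.8 = 11.1
2 → 4 → 0 → 7 → 6: 8.1+1.1+1.2+3.8 = 14.2
The minimum is 11.1 m via 2 → 0 → 7 → 6.

11.1 m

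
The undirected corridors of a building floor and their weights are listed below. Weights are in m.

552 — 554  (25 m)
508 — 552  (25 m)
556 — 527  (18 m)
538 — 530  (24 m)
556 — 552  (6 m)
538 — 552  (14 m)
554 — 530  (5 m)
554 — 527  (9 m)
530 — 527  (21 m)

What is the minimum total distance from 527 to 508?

Compare a few routes:
527 → 556 → 552 → 508: 18+6+25 = 49
527 → 554 → 552 → 508: 9+25+25 = 59
Cheapest is 527 → 556 → 552 → 508 at 49 m.

49 m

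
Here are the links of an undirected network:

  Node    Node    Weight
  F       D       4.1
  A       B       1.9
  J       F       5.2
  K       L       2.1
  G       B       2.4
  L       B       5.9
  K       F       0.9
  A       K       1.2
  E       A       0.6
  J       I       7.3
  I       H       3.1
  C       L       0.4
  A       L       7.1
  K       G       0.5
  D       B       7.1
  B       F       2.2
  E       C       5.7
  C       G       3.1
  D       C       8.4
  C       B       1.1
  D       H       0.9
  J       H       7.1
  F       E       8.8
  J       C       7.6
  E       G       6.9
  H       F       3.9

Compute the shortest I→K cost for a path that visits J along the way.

13.4

Best I to J: I → J costing 7.3
Best J to K: J → F → K costing 6.1
Total via J: 7.3 + 6.1 = 13.4.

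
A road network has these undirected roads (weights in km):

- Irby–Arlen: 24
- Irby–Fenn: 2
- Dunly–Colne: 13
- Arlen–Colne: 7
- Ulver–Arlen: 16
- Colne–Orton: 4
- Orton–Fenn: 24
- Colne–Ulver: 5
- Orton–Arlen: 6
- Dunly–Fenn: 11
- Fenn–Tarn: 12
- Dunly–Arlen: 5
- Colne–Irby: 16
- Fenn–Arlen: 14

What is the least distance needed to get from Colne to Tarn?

Enumerating some paths:
Colne → Arlen → Dunly → Fenn → Tarn: 7+5+11+12 = 35
Colne → Irby → Fenn → Tarn: 16+2+12 = 30
Colne → Arlen → Fenn → Tarn: 7+14+12 = 33
The minimum is 30 km via Colne → Irby → Fenn → Tarn.

30 km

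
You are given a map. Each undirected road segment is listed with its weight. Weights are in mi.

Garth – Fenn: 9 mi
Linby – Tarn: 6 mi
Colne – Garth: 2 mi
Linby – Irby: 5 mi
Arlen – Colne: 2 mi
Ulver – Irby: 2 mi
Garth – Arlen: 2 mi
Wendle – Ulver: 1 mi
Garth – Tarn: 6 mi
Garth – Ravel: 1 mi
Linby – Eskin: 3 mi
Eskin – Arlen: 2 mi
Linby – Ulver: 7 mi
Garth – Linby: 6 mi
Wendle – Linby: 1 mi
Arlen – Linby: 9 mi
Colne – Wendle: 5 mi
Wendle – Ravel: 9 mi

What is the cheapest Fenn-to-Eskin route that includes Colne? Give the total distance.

15 mi

Best Fenn to Colne: Fenn → Garth → Colne costing 11
Best Colne to Eskin: Colne → Arlen → Eskin costing 4
Total via Colne: 11 + 4 = 15 mi.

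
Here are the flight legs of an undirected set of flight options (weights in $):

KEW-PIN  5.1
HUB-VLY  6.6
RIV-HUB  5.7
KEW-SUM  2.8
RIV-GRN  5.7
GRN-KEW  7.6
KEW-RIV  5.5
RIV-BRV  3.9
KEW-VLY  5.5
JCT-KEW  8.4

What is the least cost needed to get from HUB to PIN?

$16.3

Settle nodes by increasing distance from HUB:
HUB: 0
RIV: 5.7  (via HUB)
VLY: 6.6  (via HUB)
BRV: 9.6  (via RIV)
KEW: 11.2  (via RIV)
GRN: 11.4  (via RIV)
SUM: 14  (via KEW)
PIN: 16.3  (via KEW)
Shortest route: HUB → RIV → KEW → PIN = $16.3.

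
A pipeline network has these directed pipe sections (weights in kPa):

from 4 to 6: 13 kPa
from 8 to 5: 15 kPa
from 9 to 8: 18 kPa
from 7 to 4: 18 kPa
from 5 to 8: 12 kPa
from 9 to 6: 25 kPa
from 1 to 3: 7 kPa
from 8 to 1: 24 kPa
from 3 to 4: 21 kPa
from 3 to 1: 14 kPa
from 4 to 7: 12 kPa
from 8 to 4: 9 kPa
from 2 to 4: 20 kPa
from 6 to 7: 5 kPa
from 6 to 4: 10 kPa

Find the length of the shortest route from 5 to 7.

Candidate routes:
5–8–4–6–7: 12+9+13+5 = 39
5–8–4–7: 12+9+12 = 33
5–8–1–3–4–7: 12+24+7+21+12 = 76
Cheapest is 5–8–4–7 at 33 kPa.

33 kPa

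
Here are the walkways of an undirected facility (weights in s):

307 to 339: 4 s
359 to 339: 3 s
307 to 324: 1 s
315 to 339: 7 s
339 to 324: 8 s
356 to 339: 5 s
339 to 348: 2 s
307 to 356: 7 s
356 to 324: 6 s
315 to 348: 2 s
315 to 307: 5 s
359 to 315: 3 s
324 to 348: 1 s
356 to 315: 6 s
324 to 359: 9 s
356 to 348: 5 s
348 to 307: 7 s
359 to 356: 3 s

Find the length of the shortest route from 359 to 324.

6 s

Settle nodes by increasing distance from 359:
359: 0
315: 3  (via 359)
356: 3  (via 359)
339: 3  (via 359)
348: 5  (via 315)
324: 6  (via 348)
Shortest route: 359–315–348–324 = 6 s.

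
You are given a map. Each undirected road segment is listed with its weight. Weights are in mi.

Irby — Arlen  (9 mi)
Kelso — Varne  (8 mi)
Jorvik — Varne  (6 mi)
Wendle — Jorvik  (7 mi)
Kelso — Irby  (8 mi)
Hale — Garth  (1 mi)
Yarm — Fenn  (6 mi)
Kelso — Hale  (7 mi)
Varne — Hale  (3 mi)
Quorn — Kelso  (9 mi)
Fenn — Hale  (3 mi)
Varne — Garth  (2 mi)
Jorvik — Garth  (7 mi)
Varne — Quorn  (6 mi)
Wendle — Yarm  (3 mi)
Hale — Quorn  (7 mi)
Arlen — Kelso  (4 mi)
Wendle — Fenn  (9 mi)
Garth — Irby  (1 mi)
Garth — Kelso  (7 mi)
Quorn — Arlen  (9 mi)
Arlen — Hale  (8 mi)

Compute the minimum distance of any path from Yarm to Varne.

12 mi

Candidate routes:
Yarm - Wendle - Jorvik - Varne: 3+7+6 = 16
Yarm - Wendle - Fenn - Hale - Varne: 3+9+3+3 = 18
Yarm - Fenn - Hale - Varne: 6+3+3 = 12
Yarm - Wendle - Fenn - Hale - Garth - Varne: 3+9+3+1+2 = 18
Cheapest is Yarm - Fenn - Hale - Varne at 12 mi.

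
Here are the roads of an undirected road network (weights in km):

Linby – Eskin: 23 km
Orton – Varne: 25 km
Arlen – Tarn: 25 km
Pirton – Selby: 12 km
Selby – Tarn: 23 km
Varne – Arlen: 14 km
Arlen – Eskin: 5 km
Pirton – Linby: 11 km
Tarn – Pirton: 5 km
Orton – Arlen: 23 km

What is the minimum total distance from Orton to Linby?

51 km

Running Dijkstra from Orton:
Orton: 0
Arlen: 23  (via Orton)
Varne: 25  (via Orton)
Eskin: 28  (via Arlen)
Tarn: 48  (via Arlen)
Linby: 51  (via Eskin)
Shortest route: Orton–Arlen–Eskin–Linby = 51 km.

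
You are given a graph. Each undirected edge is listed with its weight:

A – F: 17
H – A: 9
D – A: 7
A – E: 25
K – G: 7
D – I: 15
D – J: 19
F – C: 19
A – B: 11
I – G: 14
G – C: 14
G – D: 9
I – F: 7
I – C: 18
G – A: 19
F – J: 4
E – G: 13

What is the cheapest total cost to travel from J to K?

32

Running Dijkstra from J:
J: 0
F: 4  (via J)
I: 11  (via F)
D: 19  (via J)
A: 21  (via F)
C: 23  (via F)
G: 25  (via I)
H: 30  (via A)
B: 32  (via A)
K: 32  (via G)
Shortest route: J → F → I → G → K = 32.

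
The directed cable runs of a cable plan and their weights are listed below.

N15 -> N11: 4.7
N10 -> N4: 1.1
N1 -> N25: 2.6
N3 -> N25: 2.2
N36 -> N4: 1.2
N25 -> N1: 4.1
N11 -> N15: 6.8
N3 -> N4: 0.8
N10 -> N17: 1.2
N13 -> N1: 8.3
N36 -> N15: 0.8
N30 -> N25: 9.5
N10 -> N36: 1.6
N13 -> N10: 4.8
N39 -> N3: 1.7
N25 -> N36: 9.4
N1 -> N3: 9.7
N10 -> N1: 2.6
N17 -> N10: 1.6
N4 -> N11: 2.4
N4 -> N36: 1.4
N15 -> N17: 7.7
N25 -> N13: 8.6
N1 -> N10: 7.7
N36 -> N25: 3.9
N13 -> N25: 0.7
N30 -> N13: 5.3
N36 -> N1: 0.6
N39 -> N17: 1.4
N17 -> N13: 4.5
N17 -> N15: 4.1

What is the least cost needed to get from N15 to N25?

Settle nodes by increasing distance from N15:
N15: 0
N11: 4.7  (via N15)
N17: 7.7  (via N15)
N10: 9.3  (via N17)
N4: 10.4  (via N10)
N36: 10.9  (via N10)
N1: 11.5  (via N36)
N13: 12.2  (via N17)
N25: 12.9  (via N13)
Shortest route: N15 → N17 → N13 → N25 = 12.9.

12.9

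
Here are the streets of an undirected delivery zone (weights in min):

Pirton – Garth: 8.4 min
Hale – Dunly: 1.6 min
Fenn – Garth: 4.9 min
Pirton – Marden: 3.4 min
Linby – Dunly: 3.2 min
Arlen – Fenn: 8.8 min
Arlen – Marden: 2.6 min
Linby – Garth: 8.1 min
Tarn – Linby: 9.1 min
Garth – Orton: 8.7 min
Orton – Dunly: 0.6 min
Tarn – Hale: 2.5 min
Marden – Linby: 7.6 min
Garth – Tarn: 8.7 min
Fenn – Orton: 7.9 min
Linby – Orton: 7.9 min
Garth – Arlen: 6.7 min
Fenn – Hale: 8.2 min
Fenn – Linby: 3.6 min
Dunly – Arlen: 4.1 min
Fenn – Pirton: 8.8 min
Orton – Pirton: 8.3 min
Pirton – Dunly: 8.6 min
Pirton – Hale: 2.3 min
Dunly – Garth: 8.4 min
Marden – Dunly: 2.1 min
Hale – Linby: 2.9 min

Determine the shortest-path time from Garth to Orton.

Shortest distances from Garth:
Garth: 0
Fenn: 4.9  (via Garth)
Arlen: 6.7  (via Garth)
Linby: 8.1  (via Garth)
Pirton: 8.4  (via Garth)
Dunly: 8.4  (via Garth)
Tarn: 8.7  (via Garth)
Orton: 8.7  (via Garth)
Shortest route: Garth → Orton = 8.7 min.

8.7 min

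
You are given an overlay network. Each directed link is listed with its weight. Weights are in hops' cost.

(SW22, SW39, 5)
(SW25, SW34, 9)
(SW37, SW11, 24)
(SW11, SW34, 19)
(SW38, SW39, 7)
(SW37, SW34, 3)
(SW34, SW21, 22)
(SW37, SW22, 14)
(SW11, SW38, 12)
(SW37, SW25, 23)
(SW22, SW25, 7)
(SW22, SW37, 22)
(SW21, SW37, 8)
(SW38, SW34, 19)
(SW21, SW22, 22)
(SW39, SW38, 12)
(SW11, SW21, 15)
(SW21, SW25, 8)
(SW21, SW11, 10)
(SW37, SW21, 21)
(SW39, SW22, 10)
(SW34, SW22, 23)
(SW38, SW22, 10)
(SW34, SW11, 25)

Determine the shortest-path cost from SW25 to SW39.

Compare a few routes:
SW25 → SW34 → SW22 → SW39: 9+23+5 = 37
SW25 → SW34 → SW11 → SW38 → SW39: 9+25+12+7 = 53
SW25 → SW34 → SW21 → SW22 → SW39: 9+22+22+5 = 58
SW25 → SW34 → SW21 → SW37 → SW22 → SW39: 9+22+8+14+5 = 58
The minimum is 37 hops' cost via SW25 → SW34 → SW22 → SW39.

37 hops' cost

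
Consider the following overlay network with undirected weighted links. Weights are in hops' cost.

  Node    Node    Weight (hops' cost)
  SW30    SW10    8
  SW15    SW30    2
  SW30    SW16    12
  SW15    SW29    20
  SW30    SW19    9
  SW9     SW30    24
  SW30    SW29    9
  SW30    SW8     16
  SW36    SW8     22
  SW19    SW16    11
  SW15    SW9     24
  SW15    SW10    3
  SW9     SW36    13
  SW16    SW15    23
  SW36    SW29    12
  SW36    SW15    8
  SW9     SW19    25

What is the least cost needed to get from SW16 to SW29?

Shortest distances from SW16:
SW16: 0
SW19: 11  (via SW16)
SW30: 12  (via SW16)
SW15: 14  (via SW30)
SW10: 17  (via SW15)
SW29: 21  (via SW30)
Shortest route: SW16 → SW30 → SW29 = 21 hops' cost.

21 hops' cost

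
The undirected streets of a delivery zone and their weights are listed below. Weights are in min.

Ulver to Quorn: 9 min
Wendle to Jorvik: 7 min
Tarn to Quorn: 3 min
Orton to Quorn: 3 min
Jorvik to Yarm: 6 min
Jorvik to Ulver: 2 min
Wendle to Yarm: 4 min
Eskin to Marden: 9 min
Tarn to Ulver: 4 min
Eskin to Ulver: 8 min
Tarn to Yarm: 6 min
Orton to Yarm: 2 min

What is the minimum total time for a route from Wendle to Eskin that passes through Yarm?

Shortest Wendle→Yarm: Wendle–Yarm = 4
Shortest Yarm→Eskin: Yarm–Jorvik–Ulver–Eskin = 16
Total via Yarm: 4 + 16 = 20 min.

20 min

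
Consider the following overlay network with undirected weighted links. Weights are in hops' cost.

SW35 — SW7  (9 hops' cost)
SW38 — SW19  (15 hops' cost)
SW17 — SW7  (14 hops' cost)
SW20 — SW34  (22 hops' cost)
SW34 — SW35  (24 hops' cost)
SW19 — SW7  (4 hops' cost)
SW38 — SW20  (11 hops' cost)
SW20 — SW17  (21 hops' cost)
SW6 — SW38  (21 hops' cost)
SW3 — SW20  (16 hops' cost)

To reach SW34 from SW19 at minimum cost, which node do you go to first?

SW7

Compare a few routes:
SW19 → SW7 → SW35 → SW34: 4+9+24 = 37
SW19 → SW38 → SW20 → SW34: 15+11+22 = 48
SW19 → SW7 → SW17 → SW20 → SW34: 4+14+21+22 = 61
Cheapest is SW19 → SW7 → SW35 → SW34 at 37 hops' cost.
So from SW19 the first move is to SW7.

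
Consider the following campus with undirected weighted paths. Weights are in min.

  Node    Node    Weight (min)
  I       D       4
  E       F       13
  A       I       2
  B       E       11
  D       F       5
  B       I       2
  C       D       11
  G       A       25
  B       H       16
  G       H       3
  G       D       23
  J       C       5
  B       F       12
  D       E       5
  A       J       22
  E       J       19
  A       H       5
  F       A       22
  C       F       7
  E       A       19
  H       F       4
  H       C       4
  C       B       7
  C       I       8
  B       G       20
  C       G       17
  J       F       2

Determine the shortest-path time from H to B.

Compare a few routes:
H - A - I - B: 5+2+2 = 9
H - C - B: 4+7 = 11
The minimum is 9 min via H - A - I - B.

9 min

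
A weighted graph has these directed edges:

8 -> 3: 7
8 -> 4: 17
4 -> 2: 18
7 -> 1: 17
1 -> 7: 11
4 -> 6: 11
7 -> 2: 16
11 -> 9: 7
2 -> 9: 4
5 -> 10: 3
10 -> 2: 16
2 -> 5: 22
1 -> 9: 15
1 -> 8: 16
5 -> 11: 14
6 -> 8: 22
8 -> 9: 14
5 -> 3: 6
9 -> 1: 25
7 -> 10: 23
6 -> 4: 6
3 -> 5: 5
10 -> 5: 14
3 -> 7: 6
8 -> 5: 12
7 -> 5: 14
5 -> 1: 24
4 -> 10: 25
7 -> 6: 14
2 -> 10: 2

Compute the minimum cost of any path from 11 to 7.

Compare a few routes:
11–9–1–7: 7+25+11 = 43
11–9–1–8–5–3–7: 7+25+16+12+6+6 = 72
11–9–1–8–3–7: 7+25+16+7+6 = 61
Cheapest is 11–9–1–7 at 43.

43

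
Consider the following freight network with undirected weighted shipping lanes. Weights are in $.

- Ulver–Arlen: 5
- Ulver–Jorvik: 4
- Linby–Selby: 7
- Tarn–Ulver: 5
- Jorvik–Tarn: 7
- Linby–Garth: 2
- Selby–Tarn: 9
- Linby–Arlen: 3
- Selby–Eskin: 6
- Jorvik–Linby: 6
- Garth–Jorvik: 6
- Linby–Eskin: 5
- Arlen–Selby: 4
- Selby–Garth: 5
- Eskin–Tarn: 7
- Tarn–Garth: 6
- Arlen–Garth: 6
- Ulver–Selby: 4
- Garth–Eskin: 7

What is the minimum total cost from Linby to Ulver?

$8

Shortest distances from Linby:
Linby: 0
Garth: 2  (via Linby)
Arlen: 3  (via Linby)
Eskin: 5  (via Linby)
Jorvik: 6  (via Linby)
Selby: 7  (via Linby)
Tarn: 8  (via Garth)
Ulver: 8  (via Arlen)
Shortest route: Linby → Arlen → Ulver = $8.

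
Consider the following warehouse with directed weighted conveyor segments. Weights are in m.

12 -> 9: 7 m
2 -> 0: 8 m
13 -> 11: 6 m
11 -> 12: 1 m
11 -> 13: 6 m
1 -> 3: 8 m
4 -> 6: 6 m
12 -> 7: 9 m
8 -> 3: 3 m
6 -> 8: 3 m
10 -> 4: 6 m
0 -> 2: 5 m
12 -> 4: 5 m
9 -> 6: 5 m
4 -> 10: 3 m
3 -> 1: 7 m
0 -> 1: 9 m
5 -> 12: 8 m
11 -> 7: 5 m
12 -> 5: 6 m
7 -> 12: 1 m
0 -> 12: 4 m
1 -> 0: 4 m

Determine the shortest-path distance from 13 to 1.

31 m

Candidate routes:
13 → 11 → 7 → 12 → 4 → 6 → 8 → 3 → 1: 6+5+1+5+6+3+3+7 = 36
13 → 11 → 12 → 9 → 6 → 8 → 3 → 1: 6+1+7+5+3+3+7 = 32
13 → 11 → 7 → 12 → 9 → 6 → 8 → 3 → 1: 6+5+1+7+5+3+3+7 = 37
13 → 11 → 12 → 4 → 6 → 8 → 3 → 1: 6+1+5+6+3+3+7 = 31
Cheapest is 13 → 11 → 12 → 4 → 6 → 8 → 3 → 1 at 31 m.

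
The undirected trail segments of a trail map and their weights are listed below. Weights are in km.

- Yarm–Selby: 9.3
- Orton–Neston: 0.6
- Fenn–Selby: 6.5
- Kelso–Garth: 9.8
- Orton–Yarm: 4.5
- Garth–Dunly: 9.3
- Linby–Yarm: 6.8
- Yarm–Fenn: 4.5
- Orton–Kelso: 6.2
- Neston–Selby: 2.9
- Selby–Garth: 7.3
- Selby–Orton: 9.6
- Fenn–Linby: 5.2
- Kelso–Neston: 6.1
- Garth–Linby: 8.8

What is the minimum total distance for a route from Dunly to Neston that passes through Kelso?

25.2 km

Shortest Dunly→Kelso: Dunly → Garth → Kelso = 19.1
Best Kelso to Neston: Kelso → Neston costing 6.1
Total via Kelso: 19.1 + 6.1 = 25.2 km.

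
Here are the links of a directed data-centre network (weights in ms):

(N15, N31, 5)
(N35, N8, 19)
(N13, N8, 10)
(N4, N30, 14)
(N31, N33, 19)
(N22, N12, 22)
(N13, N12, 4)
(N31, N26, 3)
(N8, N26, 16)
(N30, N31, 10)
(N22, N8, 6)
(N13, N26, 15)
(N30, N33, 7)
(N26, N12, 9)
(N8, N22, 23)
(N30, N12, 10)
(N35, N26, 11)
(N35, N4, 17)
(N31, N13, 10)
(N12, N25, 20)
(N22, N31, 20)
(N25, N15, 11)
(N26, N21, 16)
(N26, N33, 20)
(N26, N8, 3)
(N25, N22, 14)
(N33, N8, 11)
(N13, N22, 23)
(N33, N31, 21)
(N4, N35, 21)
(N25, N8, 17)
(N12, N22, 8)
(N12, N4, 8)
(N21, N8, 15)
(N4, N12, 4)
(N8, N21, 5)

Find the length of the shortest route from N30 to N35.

Candidate routes:
N30 - N31 - N26 - N12 - N4 - N35: 10+3+9+8+21 = 51
N30 - N12 - N4 - N35: 10+8+21 = 39
The minimum is 39 ms via N30 - N12 - N4 - N35.

39 ms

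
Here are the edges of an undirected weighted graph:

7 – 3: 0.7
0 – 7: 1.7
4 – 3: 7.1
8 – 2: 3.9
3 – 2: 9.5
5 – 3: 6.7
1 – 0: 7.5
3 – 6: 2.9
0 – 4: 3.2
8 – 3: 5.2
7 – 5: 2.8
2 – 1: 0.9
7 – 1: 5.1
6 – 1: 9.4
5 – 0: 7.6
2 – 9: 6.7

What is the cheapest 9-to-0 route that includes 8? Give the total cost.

Shortest 9→8: 9 → 2 → 8 = 10.6
Shortest 8→0: 8 → 3 → 7 → 0 = 7.6
Total via 8: 10.6 + 7.6 = 18.2.

18.2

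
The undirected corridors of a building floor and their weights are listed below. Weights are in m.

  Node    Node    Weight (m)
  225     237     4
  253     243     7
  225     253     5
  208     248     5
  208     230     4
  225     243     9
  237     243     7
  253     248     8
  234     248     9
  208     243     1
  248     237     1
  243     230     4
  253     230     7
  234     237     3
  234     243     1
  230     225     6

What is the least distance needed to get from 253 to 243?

7 m

Running Dijkstra from 253:
253: 0
225: 5  (via 253)
230: 7  (via 253)
243: 7  (via 253)
Shortest route: 253 → 243 = 7 m.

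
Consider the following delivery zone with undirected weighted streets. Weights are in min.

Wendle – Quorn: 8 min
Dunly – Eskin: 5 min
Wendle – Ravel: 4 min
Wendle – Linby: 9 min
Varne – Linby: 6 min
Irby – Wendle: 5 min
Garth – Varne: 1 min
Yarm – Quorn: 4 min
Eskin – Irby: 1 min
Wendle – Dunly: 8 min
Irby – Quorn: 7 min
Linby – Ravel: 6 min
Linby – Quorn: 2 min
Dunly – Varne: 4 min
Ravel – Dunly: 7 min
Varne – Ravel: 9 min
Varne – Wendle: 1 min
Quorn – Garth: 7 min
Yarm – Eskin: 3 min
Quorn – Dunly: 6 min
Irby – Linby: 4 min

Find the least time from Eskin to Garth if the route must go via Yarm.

14 min

Best Eskin to Yarm: Eskin → Yarm costing 3
Best Yarm to Garth: Yarm → Quorn → Garth costing 11
Total via Yarm: 3 + 11 = 14 min.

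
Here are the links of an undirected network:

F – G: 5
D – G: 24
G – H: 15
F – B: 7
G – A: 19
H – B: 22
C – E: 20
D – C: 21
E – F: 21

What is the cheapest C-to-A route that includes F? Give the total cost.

Best C to F: C → E → F costing 41
Best F to A: F → G → A costing 24
Total via F: 41 + 24 = 65.

65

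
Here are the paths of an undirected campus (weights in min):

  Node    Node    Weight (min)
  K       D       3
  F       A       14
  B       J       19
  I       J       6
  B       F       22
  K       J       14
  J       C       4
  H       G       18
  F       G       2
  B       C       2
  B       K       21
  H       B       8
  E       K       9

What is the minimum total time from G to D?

47 min

Settle nodes by increasing distance from G:
G: 0
F: 2  (via G)
A: 16  (via F)
H: 18  (via G)
B: 24  (via F)
C: 26  (via B)
J: 30  (via C)
I: 36  (via J)
K: 44  (via J)
D: 47  (via K)
Shortest route: G → F → B → C → J → K → D = 47 min.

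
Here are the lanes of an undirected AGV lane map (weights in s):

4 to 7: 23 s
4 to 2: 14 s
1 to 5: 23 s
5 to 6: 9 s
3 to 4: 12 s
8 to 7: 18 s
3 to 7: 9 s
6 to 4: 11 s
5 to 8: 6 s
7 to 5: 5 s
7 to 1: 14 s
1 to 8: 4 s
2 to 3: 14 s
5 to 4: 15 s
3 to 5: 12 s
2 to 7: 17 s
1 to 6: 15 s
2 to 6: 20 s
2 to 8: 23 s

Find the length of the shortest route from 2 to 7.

Shortest distances from 2:
2: 0
3: 14  (via 2)
4: 14  (via 2)
7: 17  (via 2)
Shortest route: 2–7 = 17 s.

17 s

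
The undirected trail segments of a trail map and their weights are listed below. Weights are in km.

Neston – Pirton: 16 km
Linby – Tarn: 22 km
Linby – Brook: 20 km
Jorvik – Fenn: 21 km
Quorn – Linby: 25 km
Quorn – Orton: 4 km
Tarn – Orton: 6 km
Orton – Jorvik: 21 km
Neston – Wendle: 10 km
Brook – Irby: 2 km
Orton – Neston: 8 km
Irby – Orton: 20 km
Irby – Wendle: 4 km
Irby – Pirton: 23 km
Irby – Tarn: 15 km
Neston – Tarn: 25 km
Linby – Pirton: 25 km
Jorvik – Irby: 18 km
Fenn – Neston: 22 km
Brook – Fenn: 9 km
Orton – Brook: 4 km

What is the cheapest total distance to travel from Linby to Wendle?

26 km

Enumerating some paths:
Linby → Tarn → Orton → Brook → Irby → Wendle: 22+6+4+2+4 = 38
Linby → Brook → Irby → Wendle: 20+2+4 = 26
Cheapest is Linby → Brook → Irby → Wendle at 26 km.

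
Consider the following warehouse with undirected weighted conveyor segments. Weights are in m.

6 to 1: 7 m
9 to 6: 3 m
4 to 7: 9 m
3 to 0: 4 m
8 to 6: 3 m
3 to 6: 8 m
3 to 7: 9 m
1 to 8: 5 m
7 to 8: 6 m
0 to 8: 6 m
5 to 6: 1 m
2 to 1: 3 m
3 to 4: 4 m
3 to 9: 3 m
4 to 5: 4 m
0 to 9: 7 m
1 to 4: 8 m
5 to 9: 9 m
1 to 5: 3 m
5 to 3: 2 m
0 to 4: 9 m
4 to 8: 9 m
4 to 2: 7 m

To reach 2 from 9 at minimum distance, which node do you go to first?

6

Candidate routes:
9 → 3 → 5 → 1 → 2: 3+2+3+3 = 11
9 → 6 → 5 → 1 → 2: 3+1+3+3 = 10
Cheapest is 9 → 6 → 5 → 1 → 2 at 10 m.
So from 9 the first move is to 6.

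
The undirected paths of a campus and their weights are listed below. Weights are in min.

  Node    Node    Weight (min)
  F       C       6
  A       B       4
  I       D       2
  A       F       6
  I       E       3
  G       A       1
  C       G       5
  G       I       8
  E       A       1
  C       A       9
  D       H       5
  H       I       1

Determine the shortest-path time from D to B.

10 min

Settle nodes by increasing distance from D:
D: 0
I: 2  (via D)
H: 3  (via I)
E: 5  (via I)
A: 6  (via E)
G: 7  (via A)
B: 10  (via A)
Shortest route: D–I–E–A–B = 10 min.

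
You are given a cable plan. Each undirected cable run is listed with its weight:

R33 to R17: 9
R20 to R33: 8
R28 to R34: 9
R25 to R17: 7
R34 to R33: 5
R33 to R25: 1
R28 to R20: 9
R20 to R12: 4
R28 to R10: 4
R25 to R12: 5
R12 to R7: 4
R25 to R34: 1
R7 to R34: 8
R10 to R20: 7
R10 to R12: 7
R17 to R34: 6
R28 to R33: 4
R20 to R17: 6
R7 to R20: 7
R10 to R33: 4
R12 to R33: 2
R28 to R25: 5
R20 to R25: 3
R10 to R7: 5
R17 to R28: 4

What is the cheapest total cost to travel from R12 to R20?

Settle nodes by increasing distance from R12:
R12: 0
R33: 2  (via R12)
R25: 3  (via R33)
R20: 4  (via R12)
Shortest route: R12 → R20 = 4.

4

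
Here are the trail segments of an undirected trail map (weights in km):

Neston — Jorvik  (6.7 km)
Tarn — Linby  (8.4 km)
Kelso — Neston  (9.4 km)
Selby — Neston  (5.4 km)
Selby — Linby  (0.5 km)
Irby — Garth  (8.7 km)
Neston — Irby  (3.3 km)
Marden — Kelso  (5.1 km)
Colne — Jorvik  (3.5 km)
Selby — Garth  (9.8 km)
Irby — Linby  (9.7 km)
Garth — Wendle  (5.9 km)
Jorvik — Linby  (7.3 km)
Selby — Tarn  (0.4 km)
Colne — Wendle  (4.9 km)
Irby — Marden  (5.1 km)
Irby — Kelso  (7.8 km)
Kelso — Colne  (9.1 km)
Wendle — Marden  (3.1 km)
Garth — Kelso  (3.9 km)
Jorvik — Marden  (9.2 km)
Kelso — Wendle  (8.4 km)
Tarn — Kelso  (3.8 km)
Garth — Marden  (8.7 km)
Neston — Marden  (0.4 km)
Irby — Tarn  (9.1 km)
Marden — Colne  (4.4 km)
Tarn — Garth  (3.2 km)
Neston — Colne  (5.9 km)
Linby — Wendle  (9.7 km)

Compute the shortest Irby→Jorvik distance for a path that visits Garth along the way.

20.1 km

Best Irby to Garth: Irby–Garth costing 8.7
Shortest Garth→Jorvik: Garth–Tarn–Selby–Linby–Jorvik = 11.4
Total via Garth: 8.7 + 11.4 = 20.1 km.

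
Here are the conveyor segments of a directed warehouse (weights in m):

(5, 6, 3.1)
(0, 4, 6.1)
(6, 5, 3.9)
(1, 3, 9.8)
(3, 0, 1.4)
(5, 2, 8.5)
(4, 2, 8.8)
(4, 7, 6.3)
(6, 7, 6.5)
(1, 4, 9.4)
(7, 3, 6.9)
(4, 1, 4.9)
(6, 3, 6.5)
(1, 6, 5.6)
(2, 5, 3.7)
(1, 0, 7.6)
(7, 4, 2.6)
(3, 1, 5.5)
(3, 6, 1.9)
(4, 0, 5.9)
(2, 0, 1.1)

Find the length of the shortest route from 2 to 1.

Compare a few routes:
2–0–4–1: 1.1+6.1+4.9 = 12.1
2–5–6–3–1: 3.7+3.1+6.5+5.5 = 18.8
2–5–6–7–3–1: 3.7+3.1+6.5+6.9+5.5 = 25.7
2–5–6–7–4–1: 3.7+3.1+6.5+2.6+4.9 = 20.8
Cheapest is 2–0–4–1 at 12.1 m.

12.1 m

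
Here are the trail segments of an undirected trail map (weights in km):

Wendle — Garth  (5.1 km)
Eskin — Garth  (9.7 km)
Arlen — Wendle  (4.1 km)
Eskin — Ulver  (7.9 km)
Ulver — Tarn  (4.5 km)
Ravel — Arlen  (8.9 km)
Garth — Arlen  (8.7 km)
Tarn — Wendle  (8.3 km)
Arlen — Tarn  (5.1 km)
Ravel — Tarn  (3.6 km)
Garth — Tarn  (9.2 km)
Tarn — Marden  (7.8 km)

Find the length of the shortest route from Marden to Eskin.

Candidate routes:
Marden–Tarn–Wendle–Garth–Eskin: 7.8+8.3+5.1+9.7 = 30.9
Marden–Tarn–Garth–Eskin: 7.8+9.2+9.7 = 26.7
Marden–Tarn–Ulver–Eskin: 7.8+4.5+7.9 = 20.2
Cheapest is Marden–Tarn–Ulver–Eskin at 20.2 km.

20.2 km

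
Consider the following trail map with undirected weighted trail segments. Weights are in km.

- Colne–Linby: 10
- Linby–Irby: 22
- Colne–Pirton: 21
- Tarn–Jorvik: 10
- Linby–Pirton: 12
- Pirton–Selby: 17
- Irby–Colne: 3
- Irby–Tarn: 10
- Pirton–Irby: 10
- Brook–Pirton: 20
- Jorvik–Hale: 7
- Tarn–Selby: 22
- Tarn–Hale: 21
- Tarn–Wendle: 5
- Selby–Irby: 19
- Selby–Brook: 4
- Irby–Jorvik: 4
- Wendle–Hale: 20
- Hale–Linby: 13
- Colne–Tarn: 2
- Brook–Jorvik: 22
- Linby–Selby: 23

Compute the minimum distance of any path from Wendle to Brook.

Candidate routes:
Wendle - Tarn - Selby - Brook: 5+22+4 = 31
Wendle - Tarn - Colne - Irby - Jorvik - Brook: 5+2+3+4+22 = 36
Wendle - Tarn - Colne - Irby - Selby - Brook: 5+2+3+19+4 = 33
Cheapest is Wendle - Tarn - Selby - Brook at 31 km.

31 km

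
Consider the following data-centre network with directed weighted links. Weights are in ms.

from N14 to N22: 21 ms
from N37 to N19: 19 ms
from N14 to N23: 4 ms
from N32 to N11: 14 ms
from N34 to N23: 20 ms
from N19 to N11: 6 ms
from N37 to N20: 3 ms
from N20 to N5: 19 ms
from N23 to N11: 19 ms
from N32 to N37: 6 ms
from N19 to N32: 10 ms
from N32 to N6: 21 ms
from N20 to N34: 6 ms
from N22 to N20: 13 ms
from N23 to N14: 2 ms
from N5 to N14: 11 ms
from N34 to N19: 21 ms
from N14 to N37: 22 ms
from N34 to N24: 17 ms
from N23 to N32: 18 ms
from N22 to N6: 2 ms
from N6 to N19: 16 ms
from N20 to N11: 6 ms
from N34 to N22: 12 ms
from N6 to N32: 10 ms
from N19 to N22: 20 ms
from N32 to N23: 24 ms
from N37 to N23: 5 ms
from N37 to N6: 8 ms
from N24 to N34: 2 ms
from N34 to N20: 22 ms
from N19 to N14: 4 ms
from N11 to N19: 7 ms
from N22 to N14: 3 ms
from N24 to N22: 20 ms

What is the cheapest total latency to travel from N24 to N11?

29 ms

Running Dijkstra from N24:
N24: 0
N34: 2  (via N24)
N22: 14  (via N34)
N6: 16  (via N22)
N14: 17  (via N22)
N23: 21  (via N14)
N19: 23  (via N34)
N20: 24  (via N34)
N32: 26  (via N6)
N11: 29  (via N19)
Shortest route: N24–N34–N19–N11 = 29 ms.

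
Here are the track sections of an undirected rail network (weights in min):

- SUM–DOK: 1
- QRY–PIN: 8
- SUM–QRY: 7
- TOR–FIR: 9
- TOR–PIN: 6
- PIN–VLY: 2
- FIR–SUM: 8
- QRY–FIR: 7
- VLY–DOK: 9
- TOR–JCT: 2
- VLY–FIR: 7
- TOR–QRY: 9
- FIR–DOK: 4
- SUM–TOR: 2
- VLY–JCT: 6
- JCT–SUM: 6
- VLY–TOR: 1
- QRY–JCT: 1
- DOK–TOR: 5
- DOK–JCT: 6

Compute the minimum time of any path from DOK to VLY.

4 min

Running Dijkstra from DOK:
DOK: 0
SUM: 1  (via DOK)
TOR: 3  (via SUM)
VLY: 4  (via TOR)
Shortest route: DOK–SUM–TOR–VLY = 4 min.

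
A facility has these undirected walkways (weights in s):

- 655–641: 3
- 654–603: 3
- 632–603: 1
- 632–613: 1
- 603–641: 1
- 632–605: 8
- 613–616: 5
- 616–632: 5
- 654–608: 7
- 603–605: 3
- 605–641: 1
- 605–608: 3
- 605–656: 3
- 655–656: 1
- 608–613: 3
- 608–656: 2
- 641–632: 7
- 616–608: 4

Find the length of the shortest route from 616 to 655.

7 s

Shortest distances from 616:
616: 0
608: 4  (via 616)
632: 5  (via 616)
613: 5  (via 616)
603: 6  (via 632)
656: 6  (via 608)
605: 7  (via 608)
641: 7  (via 603)
655: 7  (via 656)
Shortest route: 616–608–656–655 = 7 s.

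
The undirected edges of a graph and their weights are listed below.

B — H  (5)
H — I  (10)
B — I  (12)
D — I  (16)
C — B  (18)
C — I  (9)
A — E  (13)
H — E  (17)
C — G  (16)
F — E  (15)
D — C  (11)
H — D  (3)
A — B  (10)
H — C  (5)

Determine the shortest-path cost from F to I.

Shortest distances from F:
F: 0
E: 15  (via F)
A: 28  (via E)
H: 32  (via E)
D: 35  (via H)
B: 37  (via H)
C: 37  (via H)
I: 42  (via H)
Shortest route: F → E → H → I = 42.

42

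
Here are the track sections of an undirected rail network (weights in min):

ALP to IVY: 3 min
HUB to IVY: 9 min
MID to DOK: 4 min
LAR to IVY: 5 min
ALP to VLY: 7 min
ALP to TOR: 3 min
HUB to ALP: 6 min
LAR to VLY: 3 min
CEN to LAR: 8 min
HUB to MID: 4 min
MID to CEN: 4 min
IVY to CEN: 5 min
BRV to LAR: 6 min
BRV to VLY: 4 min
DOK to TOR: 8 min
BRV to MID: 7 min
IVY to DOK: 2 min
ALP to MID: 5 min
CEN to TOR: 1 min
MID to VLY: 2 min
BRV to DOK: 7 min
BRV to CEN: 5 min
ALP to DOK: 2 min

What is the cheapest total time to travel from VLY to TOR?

7 min

Running Dijkstra from VLY:
VLY: 0
MID: 2  (via VLY)
LAR: 3  (via VLY)
BRV: 4  (via VLY)
DOK: 6  (via MID)
CEN: 6  (via MID)
HUB: 6  (via MID)
ALP: 7  (via VLY)
TOR: 7  (via CEN)
Shortest route: VLY–MID–CEN–TOR = 7 min.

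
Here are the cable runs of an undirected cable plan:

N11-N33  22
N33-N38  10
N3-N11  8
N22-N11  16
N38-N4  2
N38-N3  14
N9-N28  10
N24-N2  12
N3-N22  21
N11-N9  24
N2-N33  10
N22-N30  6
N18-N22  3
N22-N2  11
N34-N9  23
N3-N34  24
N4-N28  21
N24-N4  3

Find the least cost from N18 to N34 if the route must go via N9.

66

Best N18 to N9: N18 → N22 → N11 → N9 costing 43
Shortest N9→N34: N9 → N34 = 23
Total via N9: 43 + 23 = 66.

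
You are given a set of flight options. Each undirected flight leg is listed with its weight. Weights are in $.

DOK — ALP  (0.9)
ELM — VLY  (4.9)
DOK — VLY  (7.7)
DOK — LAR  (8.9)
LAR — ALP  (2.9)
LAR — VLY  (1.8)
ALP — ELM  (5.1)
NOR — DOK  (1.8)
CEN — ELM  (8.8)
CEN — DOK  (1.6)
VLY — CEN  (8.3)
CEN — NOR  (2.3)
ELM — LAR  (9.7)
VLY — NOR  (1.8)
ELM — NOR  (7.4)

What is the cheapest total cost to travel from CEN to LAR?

$5.4

Enumerating some paths:
CEN–DOK–ALP–LAR: 1.6+0.9+2.9 = 5.4
CEN–NOR–DOK–ALP–LAR: 2.3+1.8+0.9+2.9 = 7.9
CEN–NOR–VLY–LAR: 2.3+1.8+1.8 = 5.9
CEN–DOK–NOR–VLY–LAR: 1.6+1.8+1.8+1.8 = 7
The minimum is $5.4 via CEN–DOK–ALP–LAR.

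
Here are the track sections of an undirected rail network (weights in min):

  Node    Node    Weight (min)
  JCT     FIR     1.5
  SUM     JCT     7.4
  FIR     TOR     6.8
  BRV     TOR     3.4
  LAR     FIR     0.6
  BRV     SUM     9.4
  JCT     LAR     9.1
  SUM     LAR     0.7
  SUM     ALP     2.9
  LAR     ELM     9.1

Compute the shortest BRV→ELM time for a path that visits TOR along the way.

19.9 min

Best BRV to TOR: BRV → TOR costing 3.4
Shortest TOR→ELM: TOR → FIR → LAR → ELM = 16.5
Total via TOR: 3.4 + 16.5 = 19.9 min.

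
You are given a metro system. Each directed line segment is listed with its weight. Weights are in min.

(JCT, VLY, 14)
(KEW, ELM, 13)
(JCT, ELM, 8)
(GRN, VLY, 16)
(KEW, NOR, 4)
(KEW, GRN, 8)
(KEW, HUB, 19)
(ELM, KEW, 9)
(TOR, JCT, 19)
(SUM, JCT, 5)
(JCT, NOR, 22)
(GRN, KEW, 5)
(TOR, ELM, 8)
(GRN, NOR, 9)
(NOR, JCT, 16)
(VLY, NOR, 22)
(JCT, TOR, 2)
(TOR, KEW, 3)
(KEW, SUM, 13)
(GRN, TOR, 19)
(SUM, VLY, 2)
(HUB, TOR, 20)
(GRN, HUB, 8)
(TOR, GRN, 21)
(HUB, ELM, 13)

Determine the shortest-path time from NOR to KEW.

21 min

Compare a few routes:
NOR - JCT - ELM - KEW: 16+8+9 = 33
NOR - JCT - TOR - KEW: 16+2+3 = 21
Cheapest is NOR - JCT - TOR - KEW at 21 min.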